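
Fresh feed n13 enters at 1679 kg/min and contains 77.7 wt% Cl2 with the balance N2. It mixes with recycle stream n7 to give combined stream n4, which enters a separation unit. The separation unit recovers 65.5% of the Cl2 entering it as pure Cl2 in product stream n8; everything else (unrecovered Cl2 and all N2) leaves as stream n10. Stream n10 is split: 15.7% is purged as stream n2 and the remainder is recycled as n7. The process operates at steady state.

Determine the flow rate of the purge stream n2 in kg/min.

474.1 kg/min

N2 enters only via n13 and leaves only via the purge: 1679×0.223 = 0.157×(N2 in n10), and the separation unit passes all N2, so N2 in n4 = N2 in n10 = 2384.8 kg/min.
Cl2 in n4: m_A = 1679×0.777 + (1−0.157)·(1−0.655)·m_A, so m_A = 1304.6/0.7092 = 1839.6 kg/min.
n10 = (1−0.655)×1839.6 + 2384.8 = 3019.5 kg/min.
Purge n2 = 0.157×3019.5 = 474.06 kg/min.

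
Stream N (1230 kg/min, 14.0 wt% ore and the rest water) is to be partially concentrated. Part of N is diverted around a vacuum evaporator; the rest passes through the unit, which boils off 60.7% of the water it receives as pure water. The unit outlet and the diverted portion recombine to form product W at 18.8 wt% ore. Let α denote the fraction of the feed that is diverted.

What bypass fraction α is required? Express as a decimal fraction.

All 1230×0.140 = 172.2 kg/min of ore reaches W, so W = 172.2/0.188 = 915.96 kg/min and vapour = 314.04 kg/min.
The evaporator receives (1−α)·1230 of feed at 0.860 water and removes 0.607 of that water:
0.607×0.860×(1−α)×1230 = 314.04
(1−α) = 314.04/642.08 = 0.4891;  α = 0.5109.

0.511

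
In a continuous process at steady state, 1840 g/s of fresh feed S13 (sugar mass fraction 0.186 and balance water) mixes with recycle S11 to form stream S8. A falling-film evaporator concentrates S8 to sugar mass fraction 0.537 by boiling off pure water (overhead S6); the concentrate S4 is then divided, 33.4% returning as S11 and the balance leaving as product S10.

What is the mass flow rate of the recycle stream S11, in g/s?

Overall sugar balance (none leaves overhead): sugar in fresh feed = sugar in product, i.e. 1840×0.186 = (1−0.334)·S4·0.537.
S4 = 342.24/(0.537×0.666) = 956.93 g/s.
Recycle S11 = 0.334×956.93 = 319.62 g/s.

319.6 g/s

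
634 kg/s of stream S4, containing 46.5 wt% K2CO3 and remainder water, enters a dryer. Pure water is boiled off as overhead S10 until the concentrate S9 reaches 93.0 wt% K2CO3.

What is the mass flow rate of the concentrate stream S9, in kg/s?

K2CO3 is conserved: 634×0.465 = 294.81 kg/s all reports to the concentrate.
Concentrate = 294.81/(target fraction) = 317 kg/s.

317 kg/s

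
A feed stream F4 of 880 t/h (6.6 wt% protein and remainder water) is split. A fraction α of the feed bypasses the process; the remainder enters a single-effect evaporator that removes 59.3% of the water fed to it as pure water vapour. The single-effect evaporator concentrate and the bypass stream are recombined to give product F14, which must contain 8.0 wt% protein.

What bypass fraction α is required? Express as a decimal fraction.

0.684

All 880×0.066 = 58.08 t/h of protein reaches F14, so F14 = 58.08/0.080 = 726 t/h and vapour = 154 t/h.
The evaporator receives (1−α)·880 of feed at 0.934 water and removes 0.593 of that water:
0.593×0.934×(1−α)×880 = 154
(1−α) = 154/487.4 = 0.3160;  α = 0.6840.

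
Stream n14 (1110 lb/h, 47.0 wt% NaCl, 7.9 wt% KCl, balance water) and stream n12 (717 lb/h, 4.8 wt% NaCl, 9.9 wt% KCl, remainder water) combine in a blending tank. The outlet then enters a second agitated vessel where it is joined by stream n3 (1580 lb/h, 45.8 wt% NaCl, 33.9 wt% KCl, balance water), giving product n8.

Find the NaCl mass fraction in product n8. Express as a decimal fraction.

0.376

Overall, product flow = 3407 lb/h.
NaCl in = 1110×0.470 + 717×0.048 + 1580×0.458 = 1279.8 lb/h.
NaCl fraction in n8 = 0.376.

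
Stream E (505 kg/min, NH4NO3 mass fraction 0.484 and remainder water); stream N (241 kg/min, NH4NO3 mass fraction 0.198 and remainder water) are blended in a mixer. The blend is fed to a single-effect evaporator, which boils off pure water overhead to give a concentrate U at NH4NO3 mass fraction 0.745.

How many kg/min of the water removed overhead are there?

353.9 kg/min

NH4NO3 entering = 505×0.484 + 241×0.198 = 292.14 kg/min.
All NH4NO3 reports to U, so U = 292.14/0.745 = 392.13 kg/min.
Total feed = 746 kg/min; overhead = 746 − 392.13 = 353.87 kg/min.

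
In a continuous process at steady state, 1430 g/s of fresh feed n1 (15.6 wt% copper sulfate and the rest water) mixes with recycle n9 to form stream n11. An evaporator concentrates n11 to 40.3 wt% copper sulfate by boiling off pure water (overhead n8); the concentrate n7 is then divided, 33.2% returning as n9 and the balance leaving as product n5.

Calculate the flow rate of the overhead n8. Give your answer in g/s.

Overall copper sulfate balance (none leaves overhead): copper sulfate in fresh feed = copper sulfate in product, i.e. 1430×0.156 = (1−0.332)·n7·0.403.
n7 = 223.08/(0.403×0.668) = 828.67 g/s.
Recycle n9 = 0.332×828.67 = 275.12 g/s.
Combined feed n11 = 1430 + 275.12 = 1705.1 g/s.
Overhead n8 = n11 − n7 = 1705.1 − 828.67 = 876.45 g/s.

876.5 g/s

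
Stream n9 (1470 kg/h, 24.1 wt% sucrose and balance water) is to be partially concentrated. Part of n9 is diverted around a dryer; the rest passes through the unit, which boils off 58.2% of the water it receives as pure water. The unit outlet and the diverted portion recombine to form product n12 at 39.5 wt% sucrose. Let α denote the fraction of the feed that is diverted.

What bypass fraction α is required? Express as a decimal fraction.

All 1470×0.241 = 354.27 kg/h of sucrose reaches n12, so n12 = 354.27/0.395 = 896.89 kg/h and vapour = 573.11 kg/h.
The evaporator receives (1−α)·1470 of feed at 0.759 water and removes 0.582 of that water:
0.582×0.759×(1−α)×1470 = 573.11
(1−α) = 573.11/649.35 = 0.8826;  α = 0.1174.

0.117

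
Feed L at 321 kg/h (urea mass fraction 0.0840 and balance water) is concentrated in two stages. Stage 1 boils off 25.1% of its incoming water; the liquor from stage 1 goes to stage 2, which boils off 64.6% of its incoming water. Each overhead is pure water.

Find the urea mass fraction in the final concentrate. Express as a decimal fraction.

water in feed = 321×0.916 = 294.04 kg/h.
After stage 1: water left = (1−0.251)×294.04 = 220.23; stream total = 247.2 kg/h.
After stage 2: water left = (1−0.646)×220.23 = 77.962; final concentrate = 104.93 kg/h.
urea fraction = 26.964/104.93 = 0.2570.

0.2570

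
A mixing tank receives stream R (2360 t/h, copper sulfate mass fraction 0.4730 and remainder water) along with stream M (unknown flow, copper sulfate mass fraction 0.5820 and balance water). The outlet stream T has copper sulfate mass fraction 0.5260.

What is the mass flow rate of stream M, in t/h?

Let M be the unknown flow. Total out = 2360 + M.
copper sulfate balance: 1116.3 + 0.582·M = 0.526·(2360 + M)
(0.582 − 0.526)·M = 0.526×2360 − 1116.3 = 125.08
M = 125.08 / 0.056 = 2233.6 t/h

2234 t/h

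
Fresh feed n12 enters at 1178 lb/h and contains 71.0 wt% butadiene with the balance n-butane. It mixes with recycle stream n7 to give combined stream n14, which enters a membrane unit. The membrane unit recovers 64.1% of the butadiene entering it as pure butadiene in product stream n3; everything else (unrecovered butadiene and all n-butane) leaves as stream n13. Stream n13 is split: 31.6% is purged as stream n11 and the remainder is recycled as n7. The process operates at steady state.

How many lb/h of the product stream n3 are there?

710.6 lb/h

butadiene in n14: m_A = 1178×0.710 + (1−0.316)·(1−0.641)·m_A, so m_A = 836.38/0.7544 = 1108.6 lb/h.
Product n3 = 0.641×1108.6 = 710.62 lb/h.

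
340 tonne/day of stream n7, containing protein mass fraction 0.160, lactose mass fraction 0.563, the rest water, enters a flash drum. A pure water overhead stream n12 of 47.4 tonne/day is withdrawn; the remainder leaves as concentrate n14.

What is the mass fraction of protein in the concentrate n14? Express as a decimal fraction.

protein is not removed: 340×0.160 = 54.4 tonne/day of protein enters n14.
Concentrate = 340 − 47.4 = 292.6 tonne/day.
Mass fraction = 54.4/292.6 = 0.186.

0.186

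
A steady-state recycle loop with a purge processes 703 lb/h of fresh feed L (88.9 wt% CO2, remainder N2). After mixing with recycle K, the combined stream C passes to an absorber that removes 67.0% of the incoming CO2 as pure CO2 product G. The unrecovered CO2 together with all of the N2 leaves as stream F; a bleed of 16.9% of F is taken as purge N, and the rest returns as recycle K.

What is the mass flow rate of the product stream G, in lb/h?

CO2 in C: m_A = 703×0.889 + (1−0.169)·(1−0.670)·m_A, so m_A = 624.97/0.7258 = 861.11 lb/h.
Product G = 0.670×861.11 = 576.94 lb/h.

576.9 lb/h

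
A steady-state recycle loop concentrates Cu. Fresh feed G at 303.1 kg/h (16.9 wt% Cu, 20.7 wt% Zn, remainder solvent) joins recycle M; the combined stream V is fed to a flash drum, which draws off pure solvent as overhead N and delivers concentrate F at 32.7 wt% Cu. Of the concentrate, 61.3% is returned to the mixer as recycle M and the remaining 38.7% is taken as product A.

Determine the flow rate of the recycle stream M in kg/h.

248.1 kg/h

Overall Cu balance (none leaves overhead): Cu in fresh feed = Cu in product, i.e. 303.1×0.169 = (1−0.613)·F·0.327.
F = 51.224/(0.327×0.387) = 404.78 kg/h.
Recycle M = 0.613×404.78 = 248.13 kg/h.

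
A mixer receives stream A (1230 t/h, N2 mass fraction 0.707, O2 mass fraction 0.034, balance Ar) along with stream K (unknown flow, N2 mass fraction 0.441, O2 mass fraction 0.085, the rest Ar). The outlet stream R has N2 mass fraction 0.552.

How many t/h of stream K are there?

1718 t/h

Let K be the unknown flow. Total out = 1230 + K.
N2 balance: 869.61 + 0.441·K = 0.552·(1230 + K)
(0.441 − 0.552)·K = 0.552×1230 − 869.61 = -190.65
K = -190.65 / -0.111 = 1717.6 t/h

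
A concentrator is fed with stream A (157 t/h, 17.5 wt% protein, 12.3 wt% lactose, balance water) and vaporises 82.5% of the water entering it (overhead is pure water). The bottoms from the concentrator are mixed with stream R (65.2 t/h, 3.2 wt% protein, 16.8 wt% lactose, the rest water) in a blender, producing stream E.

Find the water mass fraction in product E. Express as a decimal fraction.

0.544

Vapour removed = 0.825×0.702×157 = 90.927 t/h; concentrate = 66.073 t/h.
water reaching the mixer = 19.287 (from concentrate) + 65.2×0.800 = 71.447 t/h.
Product flow = 66.073 + 65.2 = 131.27 t/h; water fraction = 0.544.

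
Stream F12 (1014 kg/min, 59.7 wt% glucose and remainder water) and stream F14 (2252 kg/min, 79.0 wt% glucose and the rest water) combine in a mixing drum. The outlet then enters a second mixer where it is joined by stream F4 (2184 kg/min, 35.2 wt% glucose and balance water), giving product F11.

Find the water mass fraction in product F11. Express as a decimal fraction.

0.421

Overall, product flow = 5450 kg/min.
water in = 1014×0.403 + 2252×0.210 + 2184×0.648 = 2296.8 kg/min.
water fraction in F11 = 0.421.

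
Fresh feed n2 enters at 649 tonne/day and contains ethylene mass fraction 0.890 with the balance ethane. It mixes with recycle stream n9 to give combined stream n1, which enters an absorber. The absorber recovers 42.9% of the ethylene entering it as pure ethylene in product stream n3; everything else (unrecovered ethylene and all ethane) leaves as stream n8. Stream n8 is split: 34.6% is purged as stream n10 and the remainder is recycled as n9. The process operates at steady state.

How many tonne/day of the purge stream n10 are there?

ethane enters only via n2 and leaves only via the purge: 649×0.110 = 0.346×(ethane in n8), and the absorber passes all ethane, so ethane in n1 = ethane in n8 = 206.33 tonne/day.
ethylene in n1: m_A = 649×0.890 + (1−0.346)·(1−0.429)·m_A, so m_A = 577.61/0.6266 = 921.87 tonne/day.
n8 = (1−0.429)×921.87 + 206.33 = 732.72 tonne/day.
Purge n10 = 0.346×732.72 = 253.52 tonne/day.

253.5 tonne/day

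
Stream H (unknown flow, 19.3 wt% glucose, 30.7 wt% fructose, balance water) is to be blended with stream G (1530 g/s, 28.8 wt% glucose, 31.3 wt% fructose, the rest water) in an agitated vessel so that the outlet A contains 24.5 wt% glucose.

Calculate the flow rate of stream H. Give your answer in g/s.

1265 g/s

Let H be the unknown flow. Total out = 1530 + H.
glucose balance: 440.64 + 0.193·H = 0.245·(1530 + H)
(0.193 − 0.245)·H = 0.245×1530 − 440.64 = -65.79
H = -65.79 / -0.052 = 1265.2 g/s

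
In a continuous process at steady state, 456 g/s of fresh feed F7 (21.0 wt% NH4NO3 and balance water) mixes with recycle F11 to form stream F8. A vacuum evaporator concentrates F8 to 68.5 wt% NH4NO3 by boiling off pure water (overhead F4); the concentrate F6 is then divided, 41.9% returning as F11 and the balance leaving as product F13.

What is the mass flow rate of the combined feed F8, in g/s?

Overall NH4NO3 balance (none leaves overhead): NH4NO3 in fresh feed = NH4NO3 in product, i.e. 456×0.210 = (1−0.419)·F6·0.685.
F6 = 95.76/(0.685×0.581) = 240.61 g/s.
Recycle F11 = 0.419×240.61 = 100.82 g/s.
Combined feed F8 = 456 + 100.82 = 556.82 g/s.

556.8 g/s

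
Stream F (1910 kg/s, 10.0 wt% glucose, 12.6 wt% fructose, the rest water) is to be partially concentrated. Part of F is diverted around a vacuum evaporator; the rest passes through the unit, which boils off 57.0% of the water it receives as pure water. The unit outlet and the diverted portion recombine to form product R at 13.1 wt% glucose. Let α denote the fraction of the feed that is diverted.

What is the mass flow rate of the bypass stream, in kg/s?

885.5 kg/s

All 1910×0.100 = 191 kg/s of glucose reaches R, so R = 191/0.131 = 1458 kg/s and vapour = 451.98 kg/s.
The evaporator receives (1−α)·1910 of feed at 0.774 water and removes 0.570 of that water:
0.570×0.774×(1−α)×1910 = 451.98
(1−α) = 451.98/842.65 = 0.5364;  α = 0.4636.
Bypass flow = 0.4636×1910 = 885.51 kg/s.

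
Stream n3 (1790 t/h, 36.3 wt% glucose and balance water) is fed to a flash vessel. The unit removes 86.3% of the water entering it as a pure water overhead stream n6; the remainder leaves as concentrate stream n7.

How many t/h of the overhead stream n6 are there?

water entering = 1790×0.637 = 1140.2 t/h; overhead removed = 0.863×1140.2 = 984.02 t/h.

984 t/h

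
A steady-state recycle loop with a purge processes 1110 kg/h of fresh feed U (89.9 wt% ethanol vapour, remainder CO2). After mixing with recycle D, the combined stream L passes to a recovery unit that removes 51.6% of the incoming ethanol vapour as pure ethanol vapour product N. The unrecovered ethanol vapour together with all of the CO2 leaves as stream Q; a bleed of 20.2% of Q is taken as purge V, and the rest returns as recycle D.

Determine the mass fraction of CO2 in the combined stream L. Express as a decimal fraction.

0.254

CO2 enters only via U and leaves only via the purge: 1110×0.101 = 0.202×(CO2 in Q), and the recovery unit passes all CO2, so CO2 in L = CO2 in Q = 555 kg/h.
ethanol vapour in L: m_A = 1110×0.899 + (1−0.202)·(1−0.516)·m_A, so m_A = 997.89/0.6138 = 1625.8 kg/h.
L = 1625.8 + 555 = 2180.8 kg/h.
CO2 fraction in L = 555/2180.8 = 0.254.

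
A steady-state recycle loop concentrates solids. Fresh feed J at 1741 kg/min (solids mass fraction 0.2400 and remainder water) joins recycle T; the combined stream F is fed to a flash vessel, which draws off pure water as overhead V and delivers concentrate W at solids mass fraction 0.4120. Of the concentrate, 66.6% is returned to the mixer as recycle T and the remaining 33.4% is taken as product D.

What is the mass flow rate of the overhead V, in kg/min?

726.8 kg/min

Overall solids balance (none leaves overhead): solids in fresh feed = solids in product, i.e. 1741×0.240 = (1−0.666)·W·0.412.
W = 417.84/(0.412×0.334) = 3036.5 kg/min.
Recycle T = 0.666×3036.5 = 2022.3 kg/min.
Combined feed F = 1741 + 2022.3 = 3763.3 kg/min.
Overhead V = F − W = 3763.3 − 3036.5 = 726.83 kg/min.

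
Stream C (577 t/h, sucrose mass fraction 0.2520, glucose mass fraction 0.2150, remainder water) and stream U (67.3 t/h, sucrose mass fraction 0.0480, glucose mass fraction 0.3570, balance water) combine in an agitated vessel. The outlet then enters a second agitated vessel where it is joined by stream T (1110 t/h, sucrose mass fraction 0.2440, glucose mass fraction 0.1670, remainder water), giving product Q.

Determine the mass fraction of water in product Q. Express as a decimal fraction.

Overall, product flow = 1754.3 t/h.
water in = 577×0.533 + 67.3×0.595 + 1110×0.589 = 1001.4 t/h.
water fraction in Q = 0.5708.

0.5708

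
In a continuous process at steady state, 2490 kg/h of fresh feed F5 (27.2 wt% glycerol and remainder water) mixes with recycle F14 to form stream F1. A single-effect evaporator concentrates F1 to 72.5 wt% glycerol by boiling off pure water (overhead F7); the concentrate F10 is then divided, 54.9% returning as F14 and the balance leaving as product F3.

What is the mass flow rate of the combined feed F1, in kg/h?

3627 kg/h

Overall glycerol balance (none leaves overhead): glycerol in fresh feed = glycerol in product, i.e. 2490×0.272 = (1−0.549)·F10·0.725.
F10 = 677.28/(0.725×0.451) = 2071.4 kg/h.
Recycle F14 = 0.549×2071.4 = 1137.2 kg/h.
Combined feed F1 = 2490 + 1137.2 = 3627.2 kg/h.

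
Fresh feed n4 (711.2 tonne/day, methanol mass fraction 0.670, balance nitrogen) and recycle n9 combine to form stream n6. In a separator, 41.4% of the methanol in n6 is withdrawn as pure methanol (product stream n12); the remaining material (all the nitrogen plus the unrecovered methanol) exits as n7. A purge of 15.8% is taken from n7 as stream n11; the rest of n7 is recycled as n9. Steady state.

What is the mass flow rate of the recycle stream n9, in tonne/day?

1715 tonne/day

nitrogen enters only via n4 and leaves only via the purge: 711.2×0.330 = 0.158×(nitrogen in n7), and the separator passes all nitrogen, so nitrogen in n6 = nitrogen in n7 = 1485.4 tonne/day.
methanol in n6: m_A = 711.2×0.670 + (1−0.158)·(1−0.414)·m_A, so m_A = 476.5/0.5066 = 940.61 tonne/day.
n7 = (1−0.414)×940.61 + 1485.4 = 2036.6 tonne/day.
Recycle n9 = (1−0.158)×2036.6 = 1714.8 tonne/day.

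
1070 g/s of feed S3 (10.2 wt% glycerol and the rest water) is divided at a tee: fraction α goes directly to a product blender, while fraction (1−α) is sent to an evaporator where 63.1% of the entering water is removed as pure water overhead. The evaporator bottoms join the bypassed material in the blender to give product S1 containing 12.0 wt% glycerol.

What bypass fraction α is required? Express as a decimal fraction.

All 1070×0.102 = 109.14 g/s of glycerol reaches S1, so S1 = 109.14/0.120 = 909.5 g/s and vapour = 160.5 g/s.
The evaporator receives (1−α)·1070 of feed at 0.898 water and removes 0.631 of that water:
0.631×0.898×(1−α)×1070 = 160.5
(1−α) = 160.5/606.3 = 0.2647;  α = 0.7353.

0.735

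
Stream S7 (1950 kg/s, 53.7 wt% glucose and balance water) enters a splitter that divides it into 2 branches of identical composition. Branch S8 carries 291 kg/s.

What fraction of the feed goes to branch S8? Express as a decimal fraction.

0.149

Fraction to S8 = 291/1950 = 0.1492.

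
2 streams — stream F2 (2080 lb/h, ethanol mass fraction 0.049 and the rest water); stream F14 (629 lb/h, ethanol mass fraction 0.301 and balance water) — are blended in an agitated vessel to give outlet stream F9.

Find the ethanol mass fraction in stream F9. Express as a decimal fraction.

Total flow out = 2080 + 629 = 2709 lb/h.
ethanol in = 2080×0.049 + 629×0.301 = 291.25 lb/h.
ethanol mass fraction in F9 = 291.25/2709 = 0.108.

0.108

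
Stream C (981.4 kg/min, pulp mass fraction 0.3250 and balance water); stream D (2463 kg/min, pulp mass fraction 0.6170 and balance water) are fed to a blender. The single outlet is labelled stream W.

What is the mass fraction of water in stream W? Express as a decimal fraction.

Total flow out = 981.4 + 2463 = 3444.4 kg/min.
water in = 981.4×0.675 + 2463×0.383 = 1605.8 kg/min.
water mass fraction in W = 1605.8/3444.4 = 0.4662.

0.4662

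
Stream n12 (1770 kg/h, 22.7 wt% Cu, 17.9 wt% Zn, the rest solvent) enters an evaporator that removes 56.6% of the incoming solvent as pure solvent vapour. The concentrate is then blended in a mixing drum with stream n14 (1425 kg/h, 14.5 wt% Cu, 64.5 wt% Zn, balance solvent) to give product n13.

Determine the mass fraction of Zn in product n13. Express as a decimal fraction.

Vapour removed = 0.566×0.594×1770 = 595.08 kg/h; concentrate = 1174.9 kg/h.
Zn reaching the mixer = 316.83 (from concentrate) + 1425×0.645 = 1236 kg/h.
Product flow = 1174.9 + 1425 = 2599.9 kg/h; Zn fraction = 0.475.

0.475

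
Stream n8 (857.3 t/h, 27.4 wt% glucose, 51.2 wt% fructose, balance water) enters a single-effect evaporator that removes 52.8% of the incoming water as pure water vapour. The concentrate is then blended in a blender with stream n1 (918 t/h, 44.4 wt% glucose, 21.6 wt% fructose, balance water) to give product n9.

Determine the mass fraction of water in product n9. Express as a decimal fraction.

Vapour removed = 0.528×0.214×857.3 = 96.868 t/h; concentrate = 760.43 t/h.
water reaching the mixer = 86.594 (from concentrate) + 918×0.340 = 398.71 t/h.
Product flow = 760.43 + 918 = 1678.4 t/h; water fraction = 0.2376.

0.2376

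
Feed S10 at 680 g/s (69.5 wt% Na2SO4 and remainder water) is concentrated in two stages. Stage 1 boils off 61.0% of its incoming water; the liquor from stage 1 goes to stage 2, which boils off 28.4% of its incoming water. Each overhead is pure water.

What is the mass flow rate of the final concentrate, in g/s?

water in feed = 680×0.305 = 207.4 g/s.
After stage 1: water left = (1−0.610)×207.4 = 80.886; stream total = 553.49 g/s.
After stage 2: water left = (1−0.284)×80.886 = 57.914; final concentrate = 530.51 g/s.

530.5 g/s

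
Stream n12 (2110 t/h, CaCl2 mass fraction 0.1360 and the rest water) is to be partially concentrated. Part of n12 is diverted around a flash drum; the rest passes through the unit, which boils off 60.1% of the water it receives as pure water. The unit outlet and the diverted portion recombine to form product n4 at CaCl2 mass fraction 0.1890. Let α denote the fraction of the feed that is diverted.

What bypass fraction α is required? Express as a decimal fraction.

All 2110×0.136 = 286.96 t/h of CaCl2 reaches n4, so n4 = 286.96/0.189 = 1518.3 t/h and vapour = 591.69 t/h.
The evaporator receives (1−α)·2110 of feed at 0.864 water and removes 0.601 of that water:
0.601×0.864×(1−α)×2110 = 591.69
(1−α) = 591.69/1095.6 = 0.5400;  α = 0.4600.

0.460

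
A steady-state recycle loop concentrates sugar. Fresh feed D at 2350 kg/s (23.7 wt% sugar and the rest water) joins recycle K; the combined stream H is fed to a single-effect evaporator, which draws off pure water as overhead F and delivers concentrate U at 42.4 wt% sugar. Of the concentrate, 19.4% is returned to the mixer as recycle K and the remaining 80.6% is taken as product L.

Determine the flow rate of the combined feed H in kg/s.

Overall sugar balance (none leaves overhead): sugar in fresh feed = sugar in product, i.e. 2350×0.237 = (1−0.194)·U·0.424.
U = 556.95/(0.424×0.806) = 1629.7 kg/s.
Recycle K = 0.194×1629.7 = 316.17 kg/s.
Combined feed H = 2350 + 316.17 = 2666.2 kg/s.

2666 kg/s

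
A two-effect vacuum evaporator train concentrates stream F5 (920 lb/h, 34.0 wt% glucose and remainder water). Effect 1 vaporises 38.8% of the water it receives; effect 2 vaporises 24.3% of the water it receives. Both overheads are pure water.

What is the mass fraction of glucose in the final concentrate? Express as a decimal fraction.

0.527

water in feed = 920×0.660 = 607.2 lb/h.
After stage 1: water left = (1−0.388)×607.2 = 371.61; stream total = 684.41 lb/h.
After stage 2: water left = (1−0.243)×371.61 = 281.31; final concentrate = 594.11 lb/h.
glucose fraction = 312.8/594.11 = 0.527.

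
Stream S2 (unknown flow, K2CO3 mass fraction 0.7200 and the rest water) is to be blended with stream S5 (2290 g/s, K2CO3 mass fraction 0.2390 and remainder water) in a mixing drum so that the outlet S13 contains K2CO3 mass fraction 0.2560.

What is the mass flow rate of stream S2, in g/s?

83.9 g/s

Let S2 be the unknown flow. Total out = 2290 + S2.
K2CO3 balance: 547.31 + 0.720·S2 = 0.256·(2290 + S2)
(0.720 − 0.256)·S2 = 0.256×2290 − 547.31 = 38.93
S2 = 38.93 / 0.464 = 83.901 g/s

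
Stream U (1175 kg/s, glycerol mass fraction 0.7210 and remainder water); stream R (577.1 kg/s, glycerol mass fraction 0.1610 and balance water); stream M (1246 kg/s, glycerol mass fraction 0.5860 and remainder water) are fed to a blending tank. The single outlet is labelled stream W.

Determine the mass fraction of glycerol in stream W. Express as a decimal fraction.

0.5571

Total flow out = 1175 + 577.1 + 1246 = 2998.1 kg/s.
glycerol in = 1175×0.721 + 577.1×0.161 + 1246×0.586 = 1670.2 kg/s.
glycerol mass fraction in W = 1670.2/2998.1 = 0.5571.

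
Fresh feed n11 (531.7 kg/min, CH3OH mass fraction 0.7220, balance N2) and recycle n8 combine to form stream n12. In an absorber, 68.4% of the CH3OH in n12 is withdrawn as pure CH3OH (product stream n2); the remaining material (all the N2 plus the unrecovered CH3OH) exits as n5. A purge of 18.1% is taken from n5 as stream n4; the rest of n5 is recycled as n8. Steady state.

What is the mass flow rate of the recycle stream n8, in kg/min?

N2 enters only via n11 and leaves only via the purge: 531.7×0.278 = 0.181×(N2 in n5), and the absorber passes all N2, so N2 in n12 = N2 in n5 = 816.64 kg/min.
CH3OH in n12: m_A = 531.7×0.722 + (1−0.181)·(1−0.684)·m_A, so m_A = 383.89/0.7412 = 517.93 kg/min.
n5 = (1−0.684)×517.93 + 816.64 = 980.31 kg/min.
Recycle n8 = (1−0.181)×980.31 = 802.87 kg/min.

802.9 kg/min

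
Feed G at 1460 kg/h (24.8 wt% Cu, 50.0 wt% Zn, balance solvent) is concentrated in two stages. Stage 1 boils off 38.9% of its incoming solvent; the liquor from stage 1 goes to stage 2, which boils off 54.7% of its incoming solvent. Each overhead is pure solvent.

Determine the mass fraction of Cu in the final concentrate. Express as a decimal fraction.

0.3033

solvent in feed = 1460×0.252 = 367.92 kg/h.
After stage 1: solvent left = (1−0.389)×367.92 = 224.8; stream total = 1316.9 kg/h.
After stage 2: solvent left = (1−0.547)×224.8 = 101.83; final concentrate = 1193.9 kg/h.
Cu fraction = 362.08/1193.9 = 0.3033.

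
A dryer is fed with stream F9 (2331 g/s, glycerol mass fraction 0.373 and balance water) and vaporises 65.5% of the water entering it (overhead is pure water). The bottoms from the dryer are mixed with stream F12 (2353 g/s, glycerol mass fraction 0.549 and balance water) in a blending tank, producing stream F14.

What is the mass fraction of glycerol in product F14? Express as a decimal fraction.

0.580

Vapour removed = 0.655×0.627×2331 = 957.31 g/s; concentrate = 1373.7 g/s.
glycerol reaching the mixer = 869.46 (from concentrate) + 2353×0.549 = 2161.3 g/s.
Product flow = 1373.7 + 2353 = 3726.7 g/s; glycerol fraction = 0.580.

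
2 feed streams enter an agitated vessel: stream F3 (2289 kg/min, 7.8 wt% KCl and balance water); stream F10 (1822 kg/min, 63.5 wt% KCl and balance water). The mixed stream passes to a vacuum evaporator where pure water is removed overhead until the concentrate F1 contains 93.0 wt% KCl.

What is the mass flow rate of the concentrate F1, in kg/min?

1436 kg/min

KCl entering = 2289×0.078 + 1822×0.635 = 1335.5 kg/min.
All KCl reports to F1, so F1 = 1335.5/0.930 = 1436 kg/min.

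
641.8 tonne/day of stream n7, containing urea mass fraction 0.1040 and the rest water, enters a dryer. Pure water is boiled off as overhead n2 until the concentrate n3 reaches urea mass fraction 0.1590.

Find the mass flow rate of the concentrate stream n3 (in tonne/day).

urea is conserved: 641.8×0.104 = 66.747 tonne/day all reports to the concentrate.
Concentrate = 66.747/(target fraction) = 419.79 tonne/day.

419.8 tonne/day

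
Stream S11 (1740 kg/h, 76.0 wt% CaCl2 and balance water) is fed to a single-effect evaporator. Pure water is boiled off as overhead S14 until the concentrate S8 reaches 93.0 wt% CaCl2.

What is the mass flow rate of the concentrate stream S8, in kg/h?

1422 kg/h

CaCl2 is conserved: 1740×0.760 = 1322.4 kg/h all reports to the concentrate.
Concentrate = 1322.4/(target fraction) = 1421.9 kg/h.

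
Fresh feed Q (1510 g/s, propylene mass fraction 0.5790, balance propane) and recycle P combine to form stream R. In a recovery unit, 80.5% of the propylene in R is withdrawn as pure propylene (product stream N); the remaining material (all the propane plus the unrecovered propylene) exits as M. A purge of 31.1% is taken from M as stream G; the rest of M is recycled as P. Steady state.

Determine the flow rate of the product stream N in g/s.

propylene in R: m_A = 1510×0.579 + (1−0.311)·(1−0.805)·m_A, so m_A = 874.29/0.8656 = 1010 g/s.
Product N = 0.805×1010 = 813.04 g/s.

813 g/s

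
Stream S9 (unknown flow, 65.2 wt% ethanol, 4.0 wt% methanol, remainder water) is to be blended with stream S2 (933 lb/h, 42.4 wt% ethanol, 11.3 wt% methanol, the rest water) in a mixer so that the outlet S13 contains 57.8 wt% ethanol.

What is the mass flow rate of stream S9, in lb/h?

1942 lb/h

Let S9 be the unknown flow. Total out = 933 + S9.
ethanol balance: 395.59 + 0.652·S9 = 0.578·(933 + S9)
(0.652 − 0.578)·S9 = 0.578×933 − 395.59 = 143.68
S9 = 143.68 / 0.074 = 1941.6 lb/h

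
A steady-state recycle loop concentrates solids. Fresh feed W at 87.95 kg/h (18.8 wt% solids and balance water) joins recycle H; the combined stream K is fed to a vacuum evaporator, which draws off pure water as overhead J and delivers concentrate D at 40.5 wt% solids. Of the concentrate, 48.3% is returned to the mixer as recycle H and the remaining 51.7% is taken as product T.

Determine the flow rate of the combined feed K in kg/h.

126.1 kg/h

Overall solids balance (none leaves overhead): solids in fresh feed = solids in product, i.e. 87.95×0.188 = (1−0.483)·D·0.405.
D = 16.535/(0.405×0.517) = 78.967 kg/h.
Recycle H = 0.483×78.967 = 38.141 kg/h.
Combined feed K = 87.95 + 38.141 = 126.09 kg/h.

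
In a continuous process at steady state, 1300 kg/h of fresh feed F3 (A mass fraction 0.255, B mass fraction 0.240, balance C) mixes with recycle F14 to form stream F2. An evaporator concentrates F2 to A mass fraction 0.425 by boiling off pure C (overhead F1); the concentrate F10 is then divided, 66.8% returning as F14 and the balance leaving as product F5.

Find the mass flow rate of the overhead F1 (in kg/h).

Overall A balance (none leaves overhead): A in fresh feed = A in product, i.e. 1300×0.255 = (1−0.668)·F10·0.425.
F10 = 331.5/(0.425×0.332) = 2349.4 kg/h.
Recycle F14 = 0.668×2349.4 = 1569.4 kg/h.
Combined feed F2 = 1300 + 1569.4 = 2869.4 kg/h.
Overhead F1 = F2 − F10 = 2869.4 − 2349.4 = 520 kg/h.

520 kg/h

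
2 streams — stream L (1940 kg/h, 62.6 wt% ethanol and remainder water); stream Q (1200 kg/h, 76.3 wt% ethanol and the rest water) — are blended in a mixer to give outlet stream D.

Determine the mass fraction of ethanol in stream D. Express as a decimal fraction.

0.678

Total flow out = 1940 + 1200 = 3140 kg/h.
ethanol in = 1940×0.626 + 1200×0.763 = 2130 kg/h.
ethanol mass fraction in D = 2130/3140 = 0.678.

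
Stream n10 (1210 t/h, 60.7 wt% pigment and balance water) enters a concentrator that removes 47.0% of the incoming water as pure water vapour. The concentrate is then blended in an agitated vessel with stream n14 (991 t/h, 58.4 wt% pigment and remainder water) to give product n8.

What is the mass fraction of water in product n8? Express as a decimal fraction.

0.3359

Vapour removed = 0.470×0.393×1210 = 223.5 t/h; concentrate = 986.5 t/h.
water reaching the mixer = 252.03 (from concentrate) + 991×0.416 = 664.29 t/h.
Product flow = 986.5 + 991 = 1977.5 t/h; water fraction = 0.3359.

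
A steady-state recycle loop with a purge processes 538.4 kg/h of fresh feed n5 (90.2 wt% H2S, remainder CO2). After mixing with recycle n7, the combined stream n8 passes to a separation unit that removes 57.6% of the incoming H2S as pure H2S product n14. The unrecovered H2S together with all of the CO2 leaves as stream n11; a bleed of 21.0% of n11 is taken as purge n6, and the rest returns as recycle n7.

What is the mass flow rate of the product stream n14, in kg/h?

420.6 kg/h

H2S in n8: m_A = 538.4×0.902 + (1−0.210)·(1−0.576)·m_A, so m_A = 485.64/0.6650 = 730.24 kg/h.
Product n14 = 0.576×730.24 = 420.62 kg/h.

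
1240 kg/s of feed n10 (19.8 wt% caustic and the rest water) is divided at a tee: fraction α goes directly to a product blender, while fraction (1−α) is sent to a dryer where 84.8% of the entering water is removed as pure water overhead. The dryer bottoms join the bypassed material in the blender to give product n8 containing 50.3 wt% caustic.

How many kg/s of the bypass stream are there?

All 1240×0.198 = 245.52 kg/s of caustic reaches n8, so n8 = 245.52/0.503 = 488.11 kg/s and vapour = 751.89 kg/s.
The evaporator receives (1−α)·1240 of feed at 0.802 water and removes 0.848 of that water:
0.848×0.802×(1−α)×1240 = 751.89
(1−α) = 751.89/843.32 = 0.8916;  α = 0.1084.
Bypass flow = 0.1084×1240 = 134.44 kg/s.

134.4 kg/s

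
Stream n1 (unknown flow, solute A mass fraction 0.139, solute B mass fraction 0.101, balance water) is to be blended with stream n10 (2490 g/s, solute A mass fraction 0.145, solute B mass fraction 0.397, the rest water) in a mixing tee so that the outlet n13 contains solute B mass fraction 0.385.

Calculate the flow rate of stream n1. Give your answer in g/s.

Let n1 be the unknown flow. Total out = 2490 + n1.
solute B balance: 988.53 + 0.101·n1 = 0.385·(2490 + n1)
(0.101 − 0.385)·n1 = 0.385×2490 − 988.53 = -29.88
n1 = -29.88 / -0.284 = 105.21 g/s

105.2 g/s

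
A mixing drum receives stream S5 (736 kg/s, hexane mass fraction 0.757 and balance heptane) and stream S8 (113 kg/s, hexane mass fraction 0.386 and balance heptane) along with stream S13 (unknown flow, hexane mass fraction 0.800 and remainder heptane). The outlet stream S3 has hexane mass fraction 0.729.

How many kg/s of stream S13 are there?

255.6 kg/s

Let S13 be the unknown flow. Total out = 849 + S13.
hexane balance: 600.77 + 0.800·S13 = 0.729·(849 + S13)
(0.800 − 0.729)·S13 = 0.729×849 − 600.77 = 18.151
S13 = 18.151 / 0.071 = 255.65 kg/s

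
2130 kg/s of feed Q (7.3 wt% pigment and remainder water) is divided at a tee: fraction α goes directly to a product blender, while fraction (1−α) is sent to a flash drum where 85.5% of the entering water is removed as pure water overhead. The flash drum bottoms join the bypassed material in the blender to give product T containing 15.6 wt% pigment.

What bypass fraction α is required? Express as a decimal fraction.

0.329

All 2130×0.073 = 155.49 kg/s of pigment reaches T, so T = 155.49/0.156 = 996.73 kg/s and vapour = 1133.3 kg/s.
The evaporator receives (1−α)·2130 of feed at 0.927 water and removes 0.855 of that water:
0.855×0.927×(1−α)×2130 = 1133.3
(1−α) = 1133.3/1688.2 = 0.6713;  α = 0.3287.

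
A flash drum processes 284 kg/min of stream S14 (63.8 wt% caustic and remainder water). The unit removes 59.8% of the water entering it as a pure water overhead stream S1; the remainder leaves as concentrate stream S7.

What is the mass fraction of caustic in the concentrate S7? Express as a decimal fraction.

caustic is not removed: 284×0.638 = 181.19 kg/min of caustic enters S7.
water entering = 284×0.362 = 102.81 kg/min; overhead removed = 0.598×102.81 = 61.479 kg/min.
Concentrate = 284 − 61.479 = 222.52 kg/min.
Mass fraction = 181.19/222.52 = 0.8143.

0.8143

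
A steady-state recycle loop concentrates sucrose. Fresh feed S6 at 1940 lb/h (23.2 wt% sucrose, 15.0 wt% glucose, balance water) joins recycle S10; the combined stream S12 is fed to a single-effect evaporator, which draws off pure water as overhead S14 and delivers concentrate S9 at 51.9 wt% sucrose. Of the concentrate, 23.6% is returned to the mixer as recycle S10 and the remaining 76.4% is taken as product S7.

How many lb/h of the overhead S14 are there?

1073 lb/h

Overall sucrose balance (none leaves overhead): sucrose in fresh feed = sucrose in product, i.e. 1940×0.232 = (1−0.236)·S9·0.519.
S9 = 450.08/(0.519×0.764) = 1135.1 lb/h.
Recycle S10 = 0.236×1135.1 = 267.88 lb/h.
Combined feed S12 = 1940 + 267.88 = 2207.9 lb/h.
Overhead S14 = S12 − S9 = 2207.9 − 1135.1 = 1072.8 lb/h.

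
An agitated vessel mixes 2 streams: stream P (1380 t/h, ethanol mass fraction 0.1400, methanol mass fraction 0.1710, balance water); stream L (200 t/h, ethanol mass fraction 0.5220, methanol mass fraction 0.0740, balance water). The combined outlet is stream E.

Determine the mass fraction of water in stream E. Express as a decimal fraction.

Total flow out = 1380 + 200 = 1580 t/h.
water in = 1380×0.689 + 200×0.404 = 1031.6 t/h.
water mass fraction in E = 1031.6/1580 = 0.6529.

0.6529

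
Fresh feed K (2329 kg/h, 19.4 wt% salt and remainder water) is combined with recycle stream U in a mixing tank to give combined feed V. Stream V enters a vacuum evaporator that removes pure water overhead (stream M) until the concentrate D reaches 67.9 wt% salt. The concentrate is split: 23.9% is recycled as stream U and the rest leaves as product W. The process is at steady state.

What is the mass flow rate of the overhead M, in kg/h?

Overall salt balance (none leaves overhead): salt in fresh feed = salt in product, i.e. 2329×0.194 = (1−0.239)·D·0.679.
D = 451.83/(0.679×0.761) = 874.41 kg/h.
Recycle U = 0.239×874.41 = 208.98 kg/h.
Combined feed V = 2329 + 208.98 = 2538 kg/h.
Overhead M = V − D = 2538 − 874.41 = 1663.6 kg/h.

1664 kg/h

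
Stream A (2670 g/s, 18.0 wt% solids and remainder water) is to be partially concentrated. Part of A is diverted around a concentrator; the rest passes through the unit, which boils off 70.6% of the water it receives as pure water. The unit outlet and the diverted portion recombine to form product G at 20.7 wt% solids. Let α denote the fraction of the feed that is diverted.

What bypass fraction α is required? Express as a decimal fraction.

0.775

All 2670×0.180 = 480.6 g/s of solids reaches G, so G = 480.6/0.207 = 2321.7 g/s and vapour = 348.26 g/s.
The evaporator receives (1−α)·2670 of feed at 0.820 water and removes 0.706 of that water:
0.706×0.820×(1−α)×2670 = 348.26
(1−α) = 348.26/1545.7 = 0.2253;  α = 0.7747.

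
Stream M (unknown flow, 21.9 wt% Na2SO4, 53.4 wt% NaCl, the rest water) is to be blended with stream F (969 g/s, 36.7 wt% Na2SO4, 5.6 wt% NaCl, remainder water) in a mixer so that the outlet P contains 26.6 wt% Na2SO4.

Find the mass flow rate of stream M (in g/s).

Let M be the unknown flow. Total out = 969 + M.
Na2SO4 balance: 355.62 + 0.219·M = 0.266·(969 + M)
(0.219 − 0.266)·M = 0.266×969 − 355.62 = -97.869
M = -97.869 / -0.047 = 2082.3 g/s

2082 g/s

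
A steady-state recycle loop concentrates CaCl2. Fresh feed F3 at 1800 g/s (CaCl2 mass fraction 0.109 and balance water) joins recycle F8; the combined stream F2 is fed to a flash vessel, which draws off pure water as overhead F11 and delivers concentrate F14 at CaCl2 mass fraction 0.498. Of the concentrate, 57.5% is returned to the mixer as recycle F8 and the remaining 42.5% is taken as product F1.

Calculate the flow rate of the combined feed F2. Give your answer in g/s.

2333 g/s

Overall CaCl2 balance (none leaves overhead): CaCl2 in fresh feed = CaCl2 in product, i.e. 1800×0.109 = (1−0.575)·F14·0.498.
F14 = 196.2/(0.498×0.425) = 927 g/s.
Recycle F8 = 0.575×927 = 533.03 g/s.
Combined feed F2 = 1800 + 533.03 = 2333 g/s.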